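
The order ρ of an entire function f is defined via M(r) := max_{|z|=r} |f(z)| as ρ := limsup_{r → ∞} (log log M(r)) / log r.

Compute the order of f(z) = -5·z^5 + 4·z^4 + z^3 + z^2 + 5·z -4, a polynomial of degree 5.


|f(z)| ≤ Σ|c_k|·r^k = O(r^5) as r → ∞. Polynomial growth is O(e^{r^ε}) for every ε > 0 (since r^5/e^{r^ε} → 0), so ρ ≤ ε for all ε > 0, i.e. ρ = 0. Every nonconstant polynomial has order 0.
Therefore ρ = 0.

Order ρ = 0.


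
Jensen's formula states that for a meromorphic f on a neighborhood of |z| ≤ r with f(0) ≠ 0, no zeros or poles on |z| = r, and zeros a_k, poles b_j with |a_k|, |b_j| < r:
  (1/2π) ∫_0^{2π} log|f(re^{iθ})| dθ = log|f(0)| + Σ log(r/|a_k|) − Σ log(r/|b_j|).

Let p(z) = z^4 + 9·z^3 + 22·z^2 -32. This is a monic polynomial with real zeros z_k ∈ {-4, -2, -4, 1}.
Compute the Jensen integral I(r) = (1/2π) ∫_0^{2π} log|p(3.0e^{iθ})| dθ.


Zeros: -4, -4, -2, 1; r = 3.0.
Inside |z| < r: -2, 1. Outside (|z| ≥ r): -4, -4.
p(0) = -32, so log|p(0)| = log(32) = 3.4657.
Apply Jensen: I(r) = log|p(0)| + Σ_k log(r/|z_k|), summed over zeros inside |z| < r.
  log(r/|z_k|) for z_k = -2: log(3.0/2) = 0.4055
  log(r/|z_k|) for z_k = 1: log(3.0/1) = 1.0986
  Outside zeros (-4, -4) contribute nothing to the Jensen sum.
Sum over inside zeros: 1.5041.
I(r) = log|p(0)| + (inside sum) = 3.4657 + 1.5041 = 4.9698.
Note: since some zeros are outside |z| ≤ r, the simplified n·log(r) form does NOT apply — only the inside zeros contribute.

I(r) ≈ 4.9698.


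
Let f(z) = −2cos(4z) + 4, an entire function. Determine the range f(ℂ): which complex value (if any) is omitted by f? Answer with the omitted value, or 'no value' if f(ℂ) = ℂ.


Little Picard bounds the complement of f(ℂ) to at most one point.
cos is entire and surjective onto ℂ: for every w ∈ ℂ, cos(ζ) = w has a solution ζ ∈ ℂ (e.g., via the complex inverse arccos). With ζ = 4z this gives z = ζ/(4). Then -2·cos(4z) takes every value in -2·ℂ = ℂ, and adding 4 is a bijection of ℂ. So f is surjective and omits no value. (Note: only on the real line is cos bounded by [−1, 1].)

Omitted value: no value.


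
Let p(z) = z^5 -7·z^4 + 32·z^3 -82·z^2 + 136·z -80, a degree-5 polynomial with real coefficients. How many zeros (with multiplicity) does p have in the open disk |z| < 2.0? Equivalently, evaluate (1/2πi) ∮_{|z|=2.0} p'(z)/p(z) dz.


The zeros of p are: (1 + 3i), (1 - 3i), 1, (2 + 2i), (2 - 2i).
Their magnitudes are: 3.162, 3.162, 1, 2.828, 2.828.
Zeros with |z| < R = 2.0: 1.
Count = 1.
By the argument principle, (1/2πi) ∮_{|z|=R} p'(z)/p(z) dz equals exactly this count.

Number of zeros inside |z| < 2.0: 1.


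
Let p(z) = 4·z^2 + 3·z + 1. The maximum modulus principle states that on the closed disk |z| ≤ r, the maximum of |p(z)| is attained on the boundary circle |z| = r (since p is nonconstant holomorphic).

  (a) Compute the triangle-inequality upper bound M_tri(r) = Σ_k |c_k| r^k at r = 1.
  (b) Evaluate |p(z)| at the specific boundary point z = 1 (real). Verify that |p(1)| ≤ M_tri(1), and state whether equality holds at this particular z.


Coefficients: c_0 = 1, c_1 = 3, c_2 = 4. Radius r = 1.
Part (a). Triangle bound: M_tri(r) = Σ_k |c_k| r^k
  = |1|·1^0 + |3|·1^1 + |4|·1^2
  = 1 + 3 + 4 = 8.
This bounds M(r) := max_{|z|=r} |p(z)| from above; equality holds iff all terms c_k z^k can be made to align in phase at a single z on |z|=r.
Part (b). At z = 1 (real, on the circle |z| = r):
  p(1) = (1)·1^0 + (3)·1^1 + (4)·1^2 = 8.
  |p(1)| = 8.
Since all nonzero coefficients share the same sign, |p(1)| = 8 = M_tri(1); the triangle bound is attained at z = 1, so in fact M(r) = 8.

M_tri(1) = 8; |p(1)| = 8; equality at z=1: yes.


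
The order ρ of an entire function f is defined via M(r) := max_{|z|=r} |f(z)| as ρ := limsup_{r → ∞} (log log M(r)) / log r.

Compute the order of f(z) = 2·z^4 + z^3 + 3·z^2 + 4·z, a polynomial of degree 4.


|f(z)| ≤ Σ|c_k|·r^k = O(r^4) as r → ∞. Polynomial growth is O(e^{r^ε}) for every ε > 0 (since r^4/e^{r^ε} → 0), so ρ ≤ ε for all ε > 0, i.e. ρ = 0. Every nonconstant polynomial has order 0.
Therefore ρ = 0.

Order ρ = 0.


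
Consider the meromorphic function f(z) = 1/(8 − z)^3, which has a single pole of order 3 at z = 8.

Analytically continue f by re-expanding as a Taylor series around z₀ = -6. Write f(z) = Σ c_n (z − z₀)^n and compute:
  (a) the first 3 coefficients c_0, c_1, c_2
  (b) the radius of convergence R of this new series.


Let w = z − z₀, so z = z₀ + w.
Then 8 − z = 8 − (z₀ + w) = (8 − z₀) − w = 14 − w.
f(z) = 1/(14 − w)^3 = (1/(14)^3) · (1 − w/(14))^{−3}.
By the binomial series (1−u)^{−3} = Σ_{n≥0} C(n+2, 2) u^n for |u|<1, with u = w/(14):
  c_n = C(n+2, 2) / (14)^(n+3).
  c_0 = 1/(14)^3 = 1/2744.
  c_1 = 3/(14)^4 = 3/38416.
  c_2 = 6/(14)^5 = 3/268912.
The series is valid for |w/d| < 1, i.e. |z − z₀| < |d|.
Radius of convergence: R = |8 − z₀| = |14| = 14 (distance from z₀ to the singularity z = 8).

c_0 = 1/2744, c_1 = 3/38416, c_2 = 3/268912; R = 14.


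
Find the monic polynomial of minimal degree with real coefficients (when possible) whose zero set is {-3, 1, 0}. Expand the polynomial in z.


The polynomial is p(z) = ∏_{α ∈ S} (z − α), where S = {-3, 1, 0}.
Expanding the product yields: p(z) = z^3 + 2·z^2 -3·z.
The resulting polynomial has degree 3 and real coefficients as required.

p(z) = z^3 + 2·z^2 -3·z.


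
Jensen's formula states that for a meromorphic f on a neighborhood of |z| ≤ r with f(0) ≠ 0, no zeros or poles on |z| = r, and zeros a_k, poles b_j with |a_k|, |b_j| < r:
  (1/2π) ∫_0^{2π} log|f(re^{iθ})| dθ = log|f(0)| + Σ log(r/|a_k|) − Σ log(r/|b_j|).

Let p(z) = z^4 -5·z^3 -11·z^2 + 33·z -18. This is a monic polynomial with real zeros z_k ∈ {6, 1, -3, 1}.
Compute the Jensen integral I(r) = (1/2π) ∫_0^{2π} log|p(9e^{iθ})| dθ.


Zeros: -3, 1, 1, 6; r = 9.
Inside |z| < r: -3, 1, 1, 6. Outside (|z| ≥ r): ∅.
p(0) = -18, so log|p(0)| = log(18) = 2.8904.
Apply Jensen: I(r) = log|p(0)| + Σ_k log(r/|z_k|), summed over zeros inside |z| < r.
  log(r/|z_k|) for z_k = 6: log(9/6) = 0.4055
  log(r/|z_k|) for z_k = 1: log(9/1) = 2.1972
  log(r/|z_k|) for z_k = -3: log(9/3) = 1.0986
  log(r/|z_k|) for z_k = 1: log(9/1) = 2.1972
Sum over inside zeros: 5.8985.
I(r) = log|p(0)| + (inside sum) = 2.8904 + 5.8985 = 8.7889.
Closed form (all zeros inside, monic): I(r) = n·log(r) = 4·log(9) = 8.7889. ✓

I(r) ≈ 8.7889.


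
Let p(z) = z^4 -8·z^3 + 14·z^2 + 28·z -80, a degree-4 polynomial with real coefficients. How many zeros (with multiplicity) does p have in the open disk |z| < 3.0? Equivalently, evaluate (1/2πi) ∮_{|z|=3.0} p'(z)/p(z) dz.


The zeros of p are: (3 + 1i), (3 - 1i), 4, -2.
Their magnitudes are: 3.162, 3.162, 4, 2.
Zeros with |z| < R = 3.0: -2.
Count = 1.
By the argument principle, (1/2πi) ∮_{|z|=R} p'(z)/p(z) dz equals exactly this count.

Number of zeros inside |z| < 3.0: 1.


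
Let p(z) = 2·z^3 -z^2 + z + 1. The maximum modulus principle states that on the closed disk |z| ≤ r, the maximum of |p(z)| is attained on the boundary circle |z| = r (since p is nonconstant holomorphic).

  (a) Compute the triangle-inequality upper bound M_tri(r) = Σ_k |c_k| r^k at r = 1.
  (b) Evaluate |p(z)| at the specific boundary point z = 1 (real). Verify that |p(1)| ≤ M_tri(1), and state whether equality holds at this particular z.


Coefficients: c_0 = 1, c_1 = 1, c_2 = -1, c_3 = 2. Radius r = 1.
Part (a). Triangle bound: M_tri(r) = Σ_k |c_k| r^k
  = |1|·1^0 + |1|·1^1 + |-1|·1^2 + |2|·1^3
  = 1 + 1 + 1 + 2 = 5.
This bounds M(r) := max_{|z|=r} |p(z)| from above; equality holds iff all terms c_k z^k can be made to align in phase at a single z on |z|=r.
Part (b). At z = 1 (real, on the circle |z| = r):
  p(1) = (1)·1^0 + (1)·1^1 + (-1)·1^2 + (2)·1^3 = 3.
  |p(1)| = 3.
Check: |p(1)| = 3 ≤ 5 = M_tri(1). ✓ Equality does not hold at z = 1 (the coefficients have mixed signs, so the terms do not all align in phase there).

M_tri(1) = 5; |p(1)| = 3; equality at z=1: no.


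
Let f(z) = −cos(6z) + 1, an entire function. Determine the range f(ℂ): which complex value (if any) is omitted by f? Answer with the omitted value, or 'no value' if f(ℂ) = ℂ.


Little Picard bounds the complement of f(ℂ) to at most one point.
cos is entire and surjective onto ℂ: for every w ∈ ℂ, cos(ζ) = w has a solution ζ ∈ ℂ (e.g., via the complex inverse arccos). With ζ = 6z this gives z = ζ/(6). Then -1·cos(6z) takes every value in -1·ℂ = ℂ, and adding 1 is a bijection of ℂ. So f is surjective and omits no value. (Note: only on the real line is cos bounded by [−1, 1].)

Omitted value: no value.


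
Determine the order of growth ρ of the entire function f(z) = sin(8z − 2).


sin(w) is a linear combination of e^{iw} and e^{−iw} (or e^w, e^{−w} in the hyperbolic case), so |sin(w)| ≤ e^{|w|}. With w = 8z − 2, |w| ≤ 8|z| + 2 = 8r + 2 on |z| = r, giving M(r) ≤ e^{8r + 2}, so ρ ≤ 1. On a suitable ray (z = it for sin/cos; z = t for sinh/cosh, t real → ∞), |sin(8z − 2)| grows like e^{8|t|}/2, so ρ ≥ 1. Hence ρ = 1.
Therefore ρ = 1.

Order ρ = 1.


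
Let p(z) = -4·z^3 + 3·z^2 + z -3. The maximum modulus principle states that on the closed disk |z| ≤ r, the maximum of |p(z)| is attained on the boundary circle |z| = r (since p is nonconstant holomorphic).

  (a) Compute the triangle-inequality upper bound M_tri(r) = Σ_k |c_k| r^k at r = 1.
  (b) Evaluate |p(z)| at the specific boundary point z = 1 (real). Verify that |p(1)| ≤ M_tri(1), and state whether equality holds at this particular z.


Coefficients: c_0 = -3, c_1 = 1, c_2 = 3, c_3 = -4. Radius r = 1.
Part (a). Triangle bound: M_tri(r) = Σ_k |c_k| r^k
  = |-3|·1^0 + |1|·1^1 + |3|·1^2 + |-4|·1^3
  = 3 + 1 + 3 + 4 = 11.
This bounds M(r) := max_{|z|=r} |p(z)| from above; equality holds iff all terms c_k z^k can be made to align in phase at a single z on |z|=r.
Part (b). At z = 1 (real, on the circle |z| = r):
  p(1) = (-3)·1^0 + (1)·1^1 + (3)·1^2 + (-4)·1^3 = -3.
  |p(1)| = 3.
Check: |p(1)| = 3 ≤ 11 = M_tri(1). ✓ Equality does not hold at z = 1 (the coefficients have mixed signs, so the terms do not all align in phase there).

M_tri(1) = 11; |p(1)| = 3; equality at z=1: no.


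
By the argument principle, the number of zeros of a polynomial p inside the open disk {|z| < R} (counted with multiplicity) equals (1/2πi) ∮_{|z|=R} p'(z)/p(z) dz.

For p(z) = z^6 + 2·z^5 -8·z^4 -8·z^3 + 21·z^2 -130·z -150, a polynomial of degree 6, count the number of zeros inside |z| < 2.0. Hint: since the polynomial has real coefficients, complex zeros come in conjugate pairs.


The zeros of p are: -1, (1 + 2i), (1 - 2i), 3, (-3 + 1i), (-3 - 1i).
Their magnitudes are: 1, 2.236, 2.236, 3, 3.162, 3.162.
Zeros with |z| < R = 2.0: -1.
Count = 1.
By the argument principle, (1/2πi) ∮_{|z|=R} p'(z)/p(z) dz equals exactly this count.

Number of zeros inside |z| < 2.0: 1.


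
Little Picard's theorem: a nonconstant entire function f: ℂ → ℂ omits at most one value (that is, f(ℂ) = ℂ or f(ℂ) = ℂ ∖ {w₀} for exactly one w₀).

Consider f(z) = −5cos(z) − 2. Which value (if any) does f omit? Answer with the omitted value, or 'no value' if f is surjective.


Little Picard bounds the complement of f(ℂ) to at most one point.
cos is entire and surjective onto ℂ: for every w ∈ ℂ, cos(ζ) = w has a solution ζ ∈ ℂ (e.g., via the complex inverse arccos). With ζ = z this gives z = ζ/(1). Then -5·cos(z) takes every value in -5·ℂ = ℂ, and adding -2 is a bijection of ℂ. So f is surjective and omits no value. (Note: only on the real line is cos bounded by [−1, 1].)

Omitted value: no value.


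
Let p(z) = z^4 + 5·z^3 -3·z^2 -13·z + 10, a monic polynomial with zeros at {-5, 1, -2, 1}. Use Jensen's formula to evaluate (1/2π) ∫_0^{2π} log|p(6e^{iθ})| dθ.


Zeros: -5, -2, 1, 1; r = 6.
Inside |z| < r: -5, -2, 1, 1. Outside (|z| ≥ r): ∅.
p(0) = 10, so log|p(0)| = log(10) = 2.3026.
Apply Jensen: I(r) = log|p(0)| + Σ_k log(r/|z_k|), summed over zeros inside |z| < r.
  log(r/|z_k|) for z_k = -5: log(6/5) = 0.1823
  log(r/|z_k|) for z_k = 1: log(6/1) = 1.7918
  log(r/|z_k|) for z_k = -2: log(6/2) = 1.0986
  log(r/|z_k|) for z_k = 1: log(6/1) = 1.7918
Sum over inside zeros: 4.8645.
I(r) = log|p(0)| + (inside sum) = 2.3026 + 4.8645 = 7.1670.
Closed form (all zeros inside, monic): I(r) = n·log(r) = 4·log(6) = 7.1670. ✓

I(r) ≈ 7.1670.


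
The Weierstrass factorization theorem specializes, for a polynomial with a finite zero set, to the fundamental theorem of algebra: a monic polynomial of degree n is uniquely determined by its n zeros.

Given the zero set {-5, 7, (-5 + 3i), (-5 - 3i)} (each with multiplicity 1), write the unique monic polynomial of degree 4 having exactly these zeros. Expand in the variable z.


The polynomial is p(z) = ∏_{α ∈ S} (z − α), where S = {-5, 7, (-5 + 3i), (-5 - 3i)}.
Expanding the product yields: p(z) = z^4 + 8·z^3 -21·z^2 -418·z -1190.
Note conjugate pairs combine to real quadratics: (z − (-5+3i))(z − (-5−3i)) = z² + 10z + 34.
The resulting polynomial has degree 4 and real coefficients as required.

p(z) = z^4 + 8·z^3 -21·z^2 -418·z -1190.


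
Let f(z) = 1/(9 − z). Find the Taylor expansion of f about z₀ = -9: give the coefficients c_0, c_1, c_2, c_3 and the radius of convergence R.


Let w = z − z₀, so z = z₀ + w.
Then 9 − z = 9 − (z₀ + w) = (9 − z₀) − w = 18 − w.
f(z) = 1/(18 − w) = (1/(18)) · 1/(1 − w/(18)) = Σ_{n≥0} w^n / (18)^(n+1).
So c_n = 1/(18)^(n+1):
  c_0 = 1/(18)^1 = 1/18.
  c_1 = 1/(18)^2 = 1/324.
  c_2 = 1/(18)^3 = 1/5832.
  c_3 = 1/(18)^4 = 1/104976.
The series is valid for |w/d| < 1, i.e. |z − z₀| < |d|.
Radius of convergence: R = |9 − z₀| = |18| = 18 (distance from z₀ to the singularity z = 9).

c_0 = 1/18, c_1 = 1/324, c_2 = 1/5832, c_3 = 1/104976; R = 18.


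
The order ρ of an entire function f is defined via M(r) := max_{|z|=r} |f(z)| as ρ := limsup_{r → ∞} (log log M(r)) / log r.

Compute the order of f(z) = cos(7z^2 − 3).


Write cos(w) = (e^{iw} ± e^{−iw})/(2 or 2i), so |cos(w)| ≤ e^{|w|}. With w = 7z^2 − 3, |w| ≤ 7r^2 + 3 on |z|=r, giving M(r) ≤ e^{7r^2 + 3} and ρ ≤ 2. For the lower bound, choose z on |z|=r with 7z^2 purely imaginary of modulus 7r^2; then |cos(7z^2 − 3)| grows like e^{7r^2}/2, so ρ ≥ 2. Hence ρ = 2.
Therefore ρ = 2.

Order ρ = 2.


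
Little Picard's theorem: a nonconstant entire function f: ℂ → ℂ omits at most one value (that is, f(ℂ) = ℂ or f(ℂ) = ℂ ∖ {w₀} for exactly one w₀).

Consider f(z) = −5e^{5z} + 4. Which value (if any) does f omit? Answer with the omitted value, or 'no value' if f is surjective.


Little Picard bounds the complement of f(ℂ) to at most one point.
e^{5z} is never zero on ℂ, so -5·e^{5z} takes every value in ℂ ∖ {0}. Adding 4 shifts the range to ℂ ∖ {4}. Thus f omits exactly the value 4.

Omitted value: 4.


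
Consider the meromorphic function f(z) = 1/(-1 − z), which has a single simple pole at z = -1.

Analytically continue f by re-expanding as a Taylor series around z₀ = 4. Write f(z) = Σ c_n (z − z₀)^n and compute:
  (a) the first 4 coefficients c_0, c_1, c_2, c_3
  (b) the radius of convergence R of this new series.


Let w = z − z₀, so z = z₀ + w.
Then -1 − z = -1 − (z₀ + w) = (-1 − z₀) − w = -5 − w.
f(z) = 1/(-5 − w) = (1/(-5)) · 1/(1 − w/(-5)) = Σ_{n≥0} w^n / (-5)^(n+1).
So c_n = 1/(-5)^(n+1):
  c_0 = 1/(-5)^1 = -1/5.
  c_1 = 1/(-5)^2 = 1/25.
  c_2 = 1/(-5)^3 = -1/125.
  c_3 = 1/(-5)^4 = 1/625.
The series is valid for |w/d| < 1, i.e. |z − z₀| < |d|.
Radius of convergence: R = |-1 − z₀| = |-5| = 5 (distance from z₀ to the singularity z = -1).

c_0 = -1/5, c_1 = 1/25, c_2 = -1/125, c_3 = 1/625; R = 5.


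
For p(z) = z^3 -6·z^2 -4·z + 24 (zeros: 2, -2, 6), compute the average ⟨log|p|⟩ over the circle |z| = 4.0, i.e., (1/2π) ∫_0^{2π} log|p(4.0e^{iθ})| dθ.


Zeros: -2, 2, 6; r = 4.0.
Inside |z| < r: -2, 2. Outside (|z| ≥ r): 6.
p(0) = 24, so log|p(0)| = log(24) = 3.1781.
Apply Jensen: I(r) = log|p(0)| + Σ_k log(r/|z_k|), summed over zeros inside |z| < r.
  log(r/|z_k|) for z_k = 2: log(4.0/2) = 0.6931
  log(r/|z_k|) for z_k = -2: log(4.0/2) = 0.6931
  Outside zeros (6) contribute nothing to the Jensen sum.
Sum over inside zeros: 1.3863.
I(r) = log|p(0)| + (inside sum) = 3.1781 + 1.3863 = 4.5643.
Note: since some zeros are outside |z| ≤ r, the simplified n·log(r) form does NOT apply — only the inside zeros contribute.

I(r) ≈ 4.5643.


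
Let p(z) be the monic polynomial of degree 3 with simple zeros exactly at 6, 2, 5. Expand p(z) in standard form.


The polynomial is p(z) = ∏_{α ∈ S} (z − α), where S = {6, 2, 5}.
Expanding the product yields: p(z) = z^3 -13·z^2 + 52·z -60.
The resulting polynomial has degree 3 and real coefficients as required.

p(z) = z^3 -13·z^2 + 52·z -60.


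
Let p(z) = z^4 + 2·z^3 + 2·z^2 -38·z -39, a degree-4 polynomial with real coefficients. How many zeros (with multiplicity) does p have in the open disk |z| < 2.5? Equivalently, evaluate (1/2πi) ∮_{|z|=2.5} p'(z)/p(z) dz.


The zeros of p are: -1, (-2 + 3i), (-2 - 3i), 3.
Their magnitudes are: 1, 3.606, 3.606, 3.
Zeros with |z| < R = 2.5: -1.
Count = 1.
By the argument principle, (1/2πi) ∮_{|z|=R} p'(z)/p(z) dz equals exactly this count.

Number of zeros inside |z| < 2.5: 1.


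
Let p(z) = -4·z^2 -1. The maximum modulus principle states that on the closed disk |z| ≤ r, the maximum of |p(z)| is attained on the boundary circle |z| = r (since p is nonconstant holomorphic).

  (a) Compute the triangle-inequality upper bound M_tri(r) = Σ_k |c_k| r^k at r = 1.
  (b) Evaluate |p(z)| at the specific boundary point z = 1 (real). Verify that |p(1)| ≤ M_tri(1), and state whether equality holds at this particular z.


Coefficients: c_0 = -1, c_1 = 0, c_2 = -4. Radius r = 1.
Part (a). Triangle bound: M_tri(r) = Σ_k |c_k| r^k
  = |-1|·1^0 + |0|·1^1 + |-4|·1^2
  = 1 + 0 + 4 = 5.
This bounds M(r) := max_{|z|=r} |p(z)| from above; equality holds iff all terms c_k z^k can be made to align in phase at a single z on |z|=r.
Part (b). At z = 1 (real, on the circle |z| = r):
  p(1) = (-1)·1^0 + (0)·1^1 + (-4)·1^2 = -5.
  |p(1)| = 5.
Since all nonzero coefficients share the same sign, |p(1)| = 5 = M_tri(1); the triangle bound is attained at z = 1, so in fact M(r) = 5.

M_tri(1) = 5; |p(1)| = 5; equality at z=1: yes.


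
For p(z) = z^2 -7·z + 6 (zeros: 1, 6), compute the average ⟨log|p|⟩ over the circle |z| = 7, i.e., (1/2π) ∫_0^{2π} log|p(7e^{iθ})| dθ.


Zeros: 1, 6; r = 7.
Inside |z| < r: 1, 6. Outside (|z| ≥ r): ∅.
p(0) = 6, so log|p(0)| = log(6) = 1.7918.
Apply Jensen: I(r) = log|p(0)| + Σ_k log(r/|z_k|), summed over zeros inside |z| < r.
  log(r/|z_k|) for z_k = 1: log(7/1) = 1.9459
  log(r/|z_k|) for z_k = 6: log(7/6) = 0.1542
Sum over inside zeros: 2.1001.
I(r) = log|p(0)| + (inside sum) = 1.7918 + 2.1001 = 3.8918.
Closed form (all zeros inside, monic): I(r) = n·log(r) = 2·log(7) = 3.8918. ✓

I(r) ≈ 3.8918.


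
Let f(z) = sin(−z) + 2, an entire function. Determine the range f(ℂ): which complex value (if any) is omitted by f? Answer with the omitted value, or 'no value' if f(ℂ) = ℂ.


Little Picard bounds the complement of f(ℂ) to at most one point.
sin is entire and surjective onto ℂ: for every w ∈ ℂ, sin(ζ) = w has a solution ζ ∈ ℂ (e.g., via the complex inverse arcsin). With ζ = −z this gives z = ζ/(-1). Then 1·sin(−z) takes every value in 1·ℂ = ℂ, and adding 2 is a bijection of ℂ. So f is surjective and omits no value. (Note: only on the real line is sin bounded by [−1, 1].)

Omitted value: no value.


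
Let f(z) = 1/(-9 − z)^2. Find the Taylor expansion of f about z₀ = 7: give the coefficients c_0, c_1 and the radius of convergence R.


Let w = z − z₀, so z = z₀ + w.
Then -9 − z = -9 − (z₀ + w) = (-9 − z₀) − w = -16 − w.
f(z) = 1/(-16 − w)^2 = (1/(-16)^2) · (1 − w/(-16))^{−2}.
By the binomial series (1−u)^{−2} = Σ_{n≥0} C(n+1, 1) u^n for |u|<1, with u = w/(-16):
  c_n = C(n+1, 1) / (-16)^(n+2).
  c_0 = 1/(-16)^2 = 1/256.
  c_1 = 2/(-16)^3 = -1/2048.
The series is valid for |w/d| < 1, i.e. |z − z₀| < |d|.
Radius of convergence: R = |-9 − z₀| = |-16| = 16 (distance from z₀ to the singularity z = -9).

c_0 = 1/256, c_1 = -1/2048; R = 16.


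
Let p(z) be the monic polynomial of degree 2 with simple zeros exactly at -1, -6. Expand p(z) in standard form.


The polynomial is p(z) = ∏_{α ∈ S} (z − α), where S = {-1, -6}.
Expanding the product yields: p(z) = z^2 + 7·z + 6.
The resulting polynomial has degree 2 and real coefficients as required.

p(z) = z^2 + 7·z + 6.


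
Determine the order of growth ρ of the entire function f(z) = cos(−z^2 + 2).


Write cos(w) = (e^{iw} ± e^{−iw})/(2 or 2i), so |cos(w)| ≤ e^{|w|}. With w = −z^2 + 2, |w| ≤ 1r^2 + 2 on |z|=r, giving M(r) ≤ e^{1r^2 + 2} and ρ ≤ 2. For the lower bound, choose z on |z|=r with -1z^2 purely imaginary of modulus 1r^2; then |cos(−z^2 + 2)| grows like e^{1r^2}/2, so ρ ≥ 2. Hence ρ = 2.
Therefore ρ = 2.

Order ρ = 2.


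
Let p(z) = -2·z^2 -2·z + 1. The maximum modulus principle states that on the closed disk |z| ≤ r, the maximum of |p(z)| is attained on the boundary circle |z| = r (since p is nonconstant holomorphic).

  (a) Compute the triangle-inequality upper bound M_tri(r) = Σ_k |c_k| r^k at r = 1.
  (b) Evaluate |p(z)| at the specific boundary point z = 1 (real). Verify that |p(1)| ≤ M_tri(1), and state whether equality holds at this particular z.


Coefficients: c_0 = 1, c_1 = -2, c_2 = -2. Radius r = 1.
Part (a). Triangle bound: M_tri(r) = Σ_k |c_k| r^k
  = |1|·1^0 + |-2|·1^1 + |-2|·1^2
  = 1 + 2 + 2 = 5.
This bounds M(r) := max_{|z|=r} |p(z)| from above; equality holds iff all terms c_k z^k can be made to align in phase at a single z on |z|=r.
Part (b). At z = 1 (real, on the circle |z| = r):
  p(1) = (1)·1^0 + (-2)·1^1 + (-2)·1^2 = -3.
  |p(1)| = 3.
Check: |p(1)| = 3 ≤ 5 = M_tri(1). ✓ Equality does not hold at z = 1 (the coefficients have mixed signs, so the terms do not all align in phase there).

M_tri(1) = 5; |p(1)| = 3; equality at z=1: no.


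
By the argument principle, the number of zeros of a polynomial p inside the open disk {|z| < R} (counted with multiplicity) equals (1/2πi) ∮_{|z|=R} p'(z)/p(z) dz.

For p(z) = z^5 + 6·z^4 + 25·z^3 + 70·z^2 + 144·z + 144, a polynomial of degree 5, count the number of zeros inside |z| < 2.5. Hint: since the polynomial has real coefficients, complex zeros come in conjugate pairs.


The zeros of p are: (-2 + 2i), (-2 - 2i), (0 + 3i), (0 - 3i), -2.
Their magnitudes are: 2.828, 2.828, 3, 3, 2.
Zeros with |z| < R = 2.5: -2.
Count = 1.
By the argument principle, (1/2πi) ∮_{|z|=R} p'(z)/p(z) dz equals exactly this count.

Number of zeros inside |z| < 2.5: 1.


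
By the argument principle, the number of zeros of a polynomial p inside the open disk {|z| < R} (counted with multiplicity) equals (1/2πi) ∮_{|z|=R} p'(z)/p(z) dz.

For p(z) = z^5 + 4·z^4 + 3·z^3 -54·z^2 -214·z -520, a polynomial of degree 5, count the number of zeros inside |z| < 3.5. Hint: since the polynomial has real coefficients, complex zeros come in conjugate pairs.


The zeros of p are: 4, (-1 + 3i), (-1 - 3i), (-3 + 2i), (-3 - 2i).
Their magnitudes are: 4, 3.162, 3.162, 3.606, 3.606.
Zeros with |z| < R = 3.5: (-1 + 3i), (-1 - 3i).
Count = 2.
By the argument principle, (1/2πi) ∮_{|z|=R} p'(z)/p(z) dz equals exactly this count.

Number of zeros inside |z| < 3.5: 2.


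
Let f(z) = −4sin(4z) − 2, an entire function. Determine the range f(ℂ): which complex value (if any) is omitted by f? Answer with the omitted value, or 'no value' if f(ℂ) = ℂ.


Little Picard bounds the complement of f(ℂ) to at most one point.
sin is entire and surjective onto ℂ: for every w ∈ ℂ, sin(ζ) = w has a solution ζ ∈ ℂ (e.g., via the complex inverse arcsin). With ζ = 4z this gives z = ζ/(4). Then -4·sin(4z) takes every value in -4·ℂ = ℂ, and adding -2 is a bijection of ℂ. So f is surjective and omits no value. (Note: only on the real line is sin bounded by [−1, 1].)

Omitted value: no value.


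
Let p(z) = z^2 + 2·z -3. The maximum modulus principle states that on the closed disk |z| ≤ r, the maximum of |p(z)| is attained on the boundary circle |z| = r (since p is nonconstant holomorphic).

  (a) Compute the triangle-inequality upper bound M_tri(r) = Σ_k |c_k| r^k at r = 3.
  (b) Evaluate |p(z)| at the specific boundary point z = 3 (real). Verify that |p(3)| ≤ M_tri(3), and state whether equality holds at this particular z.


Coefficients: c_0 = -3, c_1 = 2, c_2 = 1. Radius r = 3.
Part (a). Triangle bound: M_tri(r) = Σ_k |c_k| r^k
  = |-3|·3^0 + |2|·3^1 + |1|·3^2
  = 3 + 6 + 9 = 18.
This bounds M(r) := max_{|z|=r} |p(z)| from above; equality holds iff all terms c_k z^k can be made to align in phase at a single z on |z|=r.
Part (b). At z = 3 (real, on the circle |z| = r):
  p(3) = (-3)·3^0 + (2)·3^1 + (1)·3^2 = 12.
  |p(3)| = 12.
Check: |p(3)| = 12 ≤ 18 = M_tri(3). ✓ Equality does not hold at z = 3 (the coefficients have mixed signs, so the terms do not all align in phase there).

M_tri(3) = 18; |p(3)| = 12; equality at z=3: no.


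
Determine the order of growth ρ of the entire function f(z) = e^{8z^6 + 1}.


|e^{8z^6 + 1}| = e^{Re(8·z^6) + 1} ≤ e^{8|z|^6 + 1} = e^{8r^6 + 1} on |z| = r, so ρ ≤ 6. Choosing z on |z|=r so that 8·z^6 is real positive (always possible by picking arg z appropriately) gives |f(z)| = e^{8r^6 + 1}, matching the bound. The additive constant 1 does not affect log log M(r) ~ 6·log r. Hence ρ = 6.
Therefore ρ = 6.

Order ρ = 6.


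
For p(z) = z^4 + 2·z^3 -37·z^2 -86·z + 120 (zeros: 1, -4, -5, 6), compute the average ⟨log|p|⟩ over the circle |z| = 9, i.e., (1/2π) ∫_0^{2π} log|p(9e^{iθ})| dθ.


Zeros: -5, -4, 1, 6; r = 9.
Inside |z| < r: -5, -4, 1, 6. Outside (|z| ≥ r): ∅.
p(0) = 120, so log|p(0)| = log(120) = 4.7875.
Apply Jensen: I(r) = log|p(0)| + Σ_k log(r/|z_k|), summed over zeros inside |z| < r.
  log(r/|z_k|) for z_k = 1: log(9/1) = 2.1972
  log(r/|z_k|) for z_k = -4: log(9/4) = 0.8109
  log(r/|z_k|) for z_k = -5: log(9/5) = 0.5878
  log(r/|z_k|) for z_k = 6: log(9/6) = 0.4055
Sum over inside zeros: 4.0014.
I(r) = log|p(0)| + (inside sum) = 4.7875 + 4.0014 = 8.7889.
Closed form (all zeros inside, monic): I(r) = n·log(r) = 4·log(9) = 8.7889. ✓

I(r) ≈ 8.7889.


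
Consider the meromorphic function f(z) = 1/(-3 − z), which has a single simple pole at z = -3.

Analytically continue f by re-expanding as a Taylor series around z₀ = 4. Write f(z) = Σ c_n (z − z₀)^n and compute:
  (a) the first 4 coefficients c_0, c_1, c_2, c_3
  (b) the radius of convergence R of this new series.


Let w = z − z₀, so z = z₀ + w.
Then -3 − z = -3 − (z₀ + w) = (-3 − z₀) − w = -7 − w.
f(z) = 1/(-7 − w) = (1/(-7)) · 1/(1 − w/(-7)) = Σ_{n≥0} w^n / (-7)^(n+1).
So c_n = 1/(-7)^(n+1):
  c_0 = 1/(-7)^1 = -1/7.
  c_1 = 1/(-7)^2 = 1/49.
  c_2 = 1/(-7)^3 = -1/343.
  c_3 = 1/(-7)^4 = 1/2401.
The series is valid for |w/d| < 1, i.e. |z − z₀| < |d|.
Radius of convergence: R = |-3 − z₀| = |-7| = 7 (distance from z₀ to the singularity z = -3).

c_0 = -1/7, c_1 = 1/49, c_2 = -1/343, c_3 = 1/2401; R = 7.


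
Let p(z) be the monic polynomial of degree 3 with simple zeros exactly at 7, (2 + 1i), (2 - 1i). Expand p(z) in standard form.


The polynomial is p(z) = ∏_{α ∈ S} (z − α), where S = {7, (2 + 1i), (2 - 1i)}.
Expanding the product yields: p(z) = z^3 -11·z^2 + 33·z -35.
Note conjugate pairs combine to real quadratics: (z − (2+1i))(z − (2−1i)) = z² − 4z + 5.
The resulting polynomial has degree 3 and real coefficients as required.

p(z) = z^3 -11·z^2 + 33·z -35.


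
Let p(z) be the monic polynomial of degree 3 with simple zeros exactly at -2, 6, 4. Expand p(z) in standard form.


The polynomial is p(z) = ∏_{α ∈ S} (z − α), where S = {-2, 6, 4}.
Expanding the product yields: p(z) = z^3 -8·z^2 + 4·z + 48.
The resulting polynomial has degree 3 and real coefficients as required.

p(z) = z^3 -8·z^2 + 4·z + 48.


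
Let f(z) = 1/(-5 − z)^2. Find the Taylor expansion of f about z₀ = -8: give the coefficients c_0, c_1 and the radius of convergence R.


Let w = z − z₀, so z = z₀ + w.
Then -5 − z = -5 − (z₀ + w) = (-5 − z₀) − w = 3 − w.
f(z) = 1/(3 − w)^2 = (1/(3)^2) · (1 − w/(3))^{−2}.
By the binomial series (1−u)^{−2} = Σ_{n≥0} C(n+1, 1) u^n for |u|<1, with u = w/(3):
  c_n = C(n+1, 1) / (3)^(n+2).
  c_0 = 1/(3)^2 = 1/9.
  c_1 = 2/(3)^3 = 2/27.
The series is valid for |w/d| < 1, i.e. |z − z₀| < |d|.
Radius of convergence: R = |-5 − z₀| = |3| = 3 (distance from z₀ to the singularity z = -5).

c_0 = 1/9, c_1 = 2/27; R = 3.


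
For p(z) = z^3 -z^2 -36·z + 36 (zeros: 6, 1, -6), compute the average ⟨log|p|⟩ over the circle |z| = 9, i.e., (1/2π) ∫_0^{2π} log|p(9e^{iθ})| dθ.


Zeros: -6, 1, 6; r = 9.
Inside |z| < r: -6, 1, 6. Outside (|z| ≥ r): ∅.
p(0) = 36, so log|p(0)| = log(36) = 3.5835.
Apply Jensen: I(r) = log|p(0)| + Σ_k log(r/|z_k|), summed over zeros inside |z| < r.
  log(r/|z_k|) for z_k = 6: log(9/6) = 0.4055
  log(r/|z_k|) for z_k = 1: log(9/1) = 2.1972
  log(r/|z_k|) for z_k = -6: log(9/6) = 0.4055
Sum over inside zeros: 3.0082.
I(r) = log|p(0)| + (inside sum) = 3.5835 + 3.0082 = 6.5917.
Closed form (all zeros inside, monic): I(r) = n·log(r) = 3·log(9) = 6.5917. ✓

I(r) ≈ 6.5917.


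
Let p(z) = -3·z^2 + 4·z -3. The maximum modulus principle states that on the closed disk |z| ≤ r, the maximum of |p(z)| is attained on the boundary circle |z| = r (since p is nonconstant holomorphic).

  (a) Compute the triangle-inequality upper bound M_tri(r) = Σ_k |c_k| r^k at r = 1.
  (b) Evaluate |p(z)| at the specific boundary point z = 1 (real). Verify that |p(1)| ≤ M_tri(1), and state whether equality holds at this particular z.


Coefficients: c_0 = -3, c_1 = 4, c_2 = -3. Radius r = 1.
Part (a). Triangle bound: M_tri(r) = Σ_k |c_k| r^k
  = |-3|·1^0 + |4|·1^1 + |-3|·1^2
  = 3 + 4 + 3 = 10.
This bounds M(r) := max_{|z|=r} |p(z)| from above; equality holds iff all terms c_k z^k can be made to align in phase at a single z on |z|=r.
Part (b). At z = 1 (real, on the circle |z| = r):
  p(1) = (-3)·1^0 + (4)·1^1 + (-3)·1^2 = -2.
  |p(1)| = 2.
Check: |p(1)| = 2 ≤ 10 = M_tri(1). ✓ Equality does not hold at z = 1 (the coefficients have mixed signs, so the terms do not all align in phase there).

M_tri(1) = 10; |p(1)| = 2; equality at z=1: no.


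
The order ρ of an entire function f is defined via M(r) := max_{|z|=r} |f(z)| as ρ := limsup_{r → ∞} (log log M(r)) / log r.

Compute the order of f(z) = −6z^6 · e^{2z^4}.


M(r) = max_{|z|=r} |-6|·|z|^6·|e^{2z^4}| = 6·r^6 · e^{2r^4} (the factors attain their maxima compatibly on |z|=r). Then log M(r) = log 6 + 6·log r + 2r^4, dominated by the last term, so log log M(r) ~ 4·log r. The polynomial factor -6z^6 contributes only a log r term and does not affect the order. ρ = 4.
Therefore ρ = 4.

Order ρ = 4.


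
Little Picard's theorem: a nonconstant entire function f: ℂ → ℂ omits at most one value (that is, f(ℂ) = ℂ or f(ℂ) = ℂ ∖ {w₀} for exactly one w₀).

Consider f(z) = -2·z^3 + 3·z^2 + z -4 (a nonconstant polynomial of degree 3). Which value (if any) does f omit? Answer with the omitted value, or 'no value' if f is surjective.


Little Picard bounds the complement of f(ℂ) to at most one point.
For every w ∈ ℂ, the equation p(z) − w = 0 is a nonconstant polynomial in z and hence has at least one root by the fundamental theorem of algebra. So p is surjective onto ℂ, omitting no value.

Omitted value: no value.


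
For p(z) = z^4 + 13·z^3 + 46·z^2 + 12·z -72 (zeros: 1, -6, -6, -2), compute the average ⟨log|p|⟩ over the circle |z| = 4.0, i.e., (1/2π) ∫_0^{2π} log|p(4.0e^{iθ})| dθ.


Zeros: -6, -6, -2, 1; r = 4.0.
Inside |z| < r: -2, 1. Outside (|z| ≥ r): -6, -6.
p(0) = -72, so log|p(0)| = log(72) = 4.2767.
Apply Jensen: I(r) = log|p(0)| + Σ_k log(r/|z_k|), summed over zeros inside |z| < r.
  log(r/|z_k|) for z_k = 1: log(4.0/1) = 1.3863
  log(r/|z_k|) for z_k = -2: log(4.0/2) = 0.6931
  Outside zeros (-6, -6) contribute nothing to the Jensen sum.
Sum over inside zeros: 2.0794.
I(r) = log|p(0)| + (inside sum) = 4.2767 + 2.0794 = 6.3561.
Note: since some zeros are outside |z| ≤ r, the simplified n·log(r) form does NOT apply — only the inside zeros contribute.

I(r) ≈ 6.3561.


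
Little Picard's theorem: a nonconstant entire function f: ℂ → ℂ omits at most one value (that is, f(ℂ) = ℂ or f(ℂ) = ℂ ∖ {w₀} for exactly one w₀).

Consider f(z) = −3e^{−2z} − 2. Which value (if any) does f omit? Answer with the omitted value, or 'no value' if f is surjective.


Little Picard bounds the complement of f(ℂ) to at most one point.
e^{−2z} is never zero on ℂ, so -3·e^{−2z} takes every value in ℂ ∖ {0}. Adding -2 shifts the range to ℂ ∖ {-2}. Thus f omits exactly the value -2.

Omitted value: -2.


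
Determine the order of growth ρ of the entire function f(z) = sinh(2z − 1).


sinh(w) is a linear combination of e^{iw} and e^{−iw} (or e^w, e^{−w} in the hyperbolic case), so |sinh(w)| ≤ e^{|w|}. With w = 2z − 1, |w| ≤ 2|z| + 1 = 2r + 1 on |z| = r, giving M(r) ≤ e^{2r + 1}, so ρ ≤ 1. On a suitable ray (z = it for sin/cos; z = t for sinh/cosh, t real → ∞), |sinh(2z − 1)| grows like e^{2|t|}/2, so ρ ≥ 1. Hence ρ = 1.
Therefore ρ = 1.

Order ρ = 1.


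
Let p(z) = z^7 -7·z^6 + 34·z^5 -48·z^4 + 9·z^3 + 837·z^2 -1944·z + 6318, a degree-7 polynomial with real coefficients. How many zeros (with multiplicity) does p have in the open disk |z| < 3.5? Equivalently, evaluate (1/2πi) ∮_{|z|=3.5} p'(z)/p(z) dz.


The zeros of p are: -3, (0 + 3i), (0 - 3i), (3 + 3i), (3 - 3i), (2 + 3i), (2 - 3i).
Their magnitudes are: 3, 3, 3, 4.243, 4.243, 3.606, 3.606.
Zeros with |z| < R = 3.5: -3, (0 + 3i), (0 - 3i).
Count = 3.
By the argument principle, (1/2πi) ∮_{|z|=R} p'(z)/p(z) dz equals exactly this count.

Number of zeros inside |z| < 3.5: 3.


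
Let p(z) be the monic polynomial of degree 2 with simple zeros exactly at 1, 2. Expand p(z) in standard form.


The polynomial is p(z) = ∏_{α ∈ S} (z − α), where S = {1, 2}.
Expanding the product yields: p(z) = z^2 -3·z + 2.
The resulting polynomial has degree 2 and real coefficients as required.

p(z) = z^2 -3·z + 2.


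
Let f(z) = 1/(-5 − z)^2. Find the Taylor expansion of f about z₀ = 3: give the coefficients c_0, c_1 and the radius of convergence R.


Let w = z − z₀, so z = z₀ + w.
Then -5 − z = -5 − (z₀ + w) = (-5 − z₀) − w = -8 − w.
f(z) = 1/(-8 − w)^2 = (1/(-8)^2) · (1 − w/(-8))^{−2}.
By the binomial series (1−u)^{−2} = Σ_{n≥0} C(n+1, 1) u^n for |u|<1, with u = w/(-8):
  c_n = C(n+1, 1) / (-8)^(n+2).
  c_0 = 1/(-8)^2 = 1/64.
  c_1 = 2/(-8)^3 = -1/256.
The series is valid for |w/d| < 1, i.e. |z − z₀| < |d|.
Radius of convergence: R = |-5 − z₀| = |-8| = 8 (distance from z₀ to the singularity z = -5).

c_0 = 1/64, c_1 = -1/256; R = 8.


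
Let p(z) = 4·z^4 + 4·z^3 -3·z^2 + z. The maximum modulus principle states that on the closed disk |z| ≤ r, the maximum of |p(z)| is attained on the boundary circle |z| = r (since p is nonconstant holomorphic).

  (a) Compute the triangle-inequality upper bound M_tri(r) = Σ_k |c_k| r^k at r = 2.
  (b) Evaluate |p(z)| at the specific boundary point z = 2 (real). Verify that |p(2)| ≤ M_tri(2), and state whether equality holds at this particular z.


Coefficients: c_0 = 0, c_1 = 1, c_2 = -3, c_3 = 4, c_4 = 4. Radius r = 2.
Part (a). Triangle bound: M_tri(r) = Σ_k |c_k| r^k
  = |0|·2^0 + |1|·2^1 + |-3|·2^2 + |4|·2^3 + |4|·2^4
  = 0 + 2 + 12 + 32 + 64 = 110.
This bounds M(r) := max_{|z|=r} |p(z)| from above; equality holds iff all terms c_k z^k can be made to align in phase at a single z on |z|=r.
Part (b). At z = 2 (real, on the circle |z| = r):
  p(2) = (0)·2^0 + (1)·2^1 + (-3)·2^2 + (4)·2^3 + (4)·2^4 = 86.
  |p(2)| = 86.
Check: |p(2)| = 86 ≤ 110 = M_tri(2). ✓ Equality does not hold at z = 2 (the coefficients have mixed signs, so the terms do not all align in phase there).

M_tri(2) = 110; |p(2)| = 86; equality at z=2: no.


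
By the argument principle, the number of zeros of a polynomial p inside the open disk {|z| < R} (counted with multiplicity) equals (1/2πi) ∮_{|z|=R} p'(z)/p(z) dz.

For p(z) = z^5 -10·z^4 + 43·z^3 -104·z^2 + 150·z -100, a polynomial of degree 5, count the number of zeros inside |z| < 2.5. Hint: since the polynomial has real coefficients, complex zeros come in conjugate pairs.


The zeros of p are: (3 + 1i), (3 - 1i), (1 + 2i), (1 - 2i), 2.
Their magnitudes are: 3.162, 3.162, 2.236, 2.236, 2.
Zeros with |z| < R = 2.5: (1 + 2i), (1 - 2i), 2.
Count = 3.
By the argument principle, (1/2πi) ∮_{|z|=R} p'(z)/p(z) dz equals exactly this count.

Number of zeros inside |z| < 2.5: 3.


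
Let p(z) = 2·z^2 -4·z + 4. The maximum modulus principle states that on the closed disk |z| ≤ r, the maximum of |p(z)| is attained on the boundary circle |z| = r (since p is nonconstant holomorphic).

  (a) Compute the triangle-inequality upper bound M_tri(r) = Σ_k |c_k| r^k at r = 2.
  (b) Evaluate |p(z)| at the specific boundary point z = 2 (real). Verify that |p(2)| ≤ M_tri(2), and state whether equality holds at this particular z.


Coefficients: c_0 = 4, c_1 = -4, c_2 = 2. Radius r = 2.
Part (a). Triangle bound: M_tri(r) = Σ_k |c_k| r^k
  = |4|·2^0 + |-4|·2^1 + |2|·2^2
  = 4 + 8 + 8 = 20.
This bounds M(r) := max_{|z|=r} |p(z)| from above; equality holds iff all terms c_k z^k can be made to align in phase at a single z on |z|=r.
Part (b). At z = 2 (real, on the circle |z| = r):
  p(2) = (4)·2^0 + (-4)·2^1 + (2)·2^2 = 4.
  |p(2)| = 4.
Check: |p(2)| = 4 ≤ 20 = M_tri(2). ✓ Equality does not hold at z = 2 (the coefficients have mixed signs, so the terms do not all align in phase there).

M_tri(2) = 20; |p(2)| = 4; equality at z=2: no.


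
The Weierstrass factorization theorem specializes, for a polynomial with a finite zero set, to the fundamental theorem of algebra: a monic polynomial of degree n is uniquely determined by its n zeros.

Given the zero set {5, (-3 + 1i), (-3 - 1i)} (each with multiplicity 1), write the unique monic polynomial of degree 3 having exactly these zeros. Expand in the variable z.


The polynomial is p(z) = ∏_{α ∈ S} (z − α), where S = {5, (-3 + 1i), (-3 - 1i)}.
Expanding the product yields: p(z) = z^3 + z^2 -20·z -50.
Note conjugate pairs combine to real quadratics: (z − (-3+1i))(z − (-3−1i)) = z² + 6z + 10.
The resulting polynomial has degree 3 and real coefficients as required.

p(z) = z^3 + z^2 -20·z -50.


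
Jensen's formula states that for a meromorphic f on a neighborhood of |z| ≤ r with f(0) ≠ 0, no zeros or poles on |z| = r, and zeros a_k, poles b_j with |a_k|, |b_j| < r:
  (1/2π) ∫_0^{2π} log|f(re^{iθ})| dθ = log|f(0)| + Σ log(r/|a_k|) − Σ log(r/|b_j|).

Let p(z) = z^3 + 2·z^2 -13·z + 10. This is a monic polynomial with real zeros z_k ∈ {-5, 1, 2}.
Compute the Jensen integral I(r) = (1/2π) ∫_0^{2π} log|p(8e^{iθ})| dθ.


Zeros: -5, 1, 2; r = 8.
Inside |z| < r: -5, 1, 2. Outside (|z| ≥ r): ∅.
p(0) = 10, so log|p(0)| = log(10) = 2.3026.
Apply Jensen: I(r) = log|p(0)| + Σ_k log(r/|z_k|), summed over zeros inside |z| < r.
  log(r/|z_k|) for z_k = -5: log(8/5) = 0.4700
  log(r/|z_k|) for z_k = 1: log(8/1) = 2.0794
  log(r/|z_k|) for z_k = 2: log(8/2) = 1.3863
Sum over inside zeros: 3.9357.
I(r) = log|p(0)| + (inside sum) = 2.3026 + 3.9357 = 6.2383.
Closed form (all zeros inside, monic): I(r) = n·log(r) = 3·log(8) = 6.2383. ✓

I(r) ≈ 6.2383.
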